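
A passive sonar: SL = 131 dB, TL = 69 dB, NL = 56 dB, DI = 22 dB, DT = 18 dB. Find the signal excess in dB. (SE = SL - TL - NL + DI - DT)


SE = SL - TL - NL + DI - DT = 131 - 69 - 56 + 22 - 18 = 10

10 dB


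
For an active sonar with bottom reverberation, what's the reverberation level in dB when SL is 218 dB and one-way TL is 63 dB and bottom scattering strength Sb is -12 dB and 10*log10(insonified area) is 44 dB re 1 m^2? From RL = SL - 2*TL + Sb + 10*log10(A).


124 dB


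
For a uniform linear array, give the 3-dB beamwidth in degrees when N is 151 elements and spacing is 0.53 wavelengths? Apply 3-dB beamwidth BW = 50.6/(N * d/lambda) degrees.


BW = 50.6 / (151 * 0.53) = 50.6 / 80.03 = 0.63

0.63 deg


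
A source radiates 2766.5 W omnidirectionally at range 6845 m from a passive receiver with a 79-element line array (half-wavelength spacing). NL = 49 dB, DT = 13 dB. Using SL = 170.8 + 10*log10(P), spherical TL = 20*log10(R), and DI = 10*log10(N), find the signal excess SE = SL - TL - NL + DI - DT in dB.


85.49 dB


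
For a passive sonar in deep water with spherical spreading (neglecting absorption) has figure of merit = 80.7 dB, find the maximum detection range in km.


10.84 km


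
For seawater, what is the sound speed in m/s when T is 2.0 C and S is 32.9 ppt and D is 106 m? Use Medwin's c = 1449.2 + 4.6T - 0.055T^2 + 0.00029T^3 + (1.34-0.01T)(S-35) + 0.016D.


c = 1449.2 + 4.6*2.0 - 0.055*2.0^2 + 0.00029*2.0^3 + (1.34 - 0.01*2.0)*(32.9 - 35) + 0.016*106 = 1457.11

1457.11 m/s


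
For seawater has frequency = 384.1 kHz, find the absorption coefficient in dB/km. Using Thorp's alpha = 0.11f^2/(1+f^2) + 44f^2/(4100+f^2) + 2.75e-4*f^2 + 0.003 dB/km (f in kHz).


f^2 = 147532.81
alpha = 0.11*147532.81/(1+147532.81) + 44*147532.81/(4100+147532.81) + 2.75e-4*147532.81 + 0.003 = 83.495

83.495 dB/km


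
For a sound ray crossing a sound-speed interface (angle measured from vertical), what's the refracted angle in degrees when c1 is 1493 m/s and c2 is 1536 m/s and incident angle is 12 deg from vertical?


sin(theta2) = (c2/c1)*sin(theta1) = (1536/1493)*sin(12 deg) = 0.2139
theta2 = arcsin(0.2139) = 12.35

12.35 deg


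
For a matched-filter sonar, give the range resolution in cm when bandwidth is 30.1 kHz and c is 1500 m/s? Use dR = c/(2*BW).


dR = c/(2*BW) = 1500 / (2 * 30.1e3) = 0.0249 m = 2.49 cm

2.49 cm


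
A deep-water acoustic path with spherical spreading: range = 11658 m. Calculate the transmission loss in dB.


TL = 20*log10(11658) = 81.33

81.33 dB


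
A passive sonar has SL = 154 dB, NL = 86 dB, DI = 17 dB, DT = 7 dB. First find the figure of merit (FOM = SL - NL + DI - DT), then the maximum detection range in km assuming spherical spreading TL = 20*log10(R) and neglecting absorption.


Step 1: FOM = SL - NL + DI - DT = 154 - 86 + 17 - 7 = 78 dB
Step 2: at max range FOM = TL = 20*log10(R), so R = 10^(78/20) = 7943.28 m = 7.94 km

7.94 km


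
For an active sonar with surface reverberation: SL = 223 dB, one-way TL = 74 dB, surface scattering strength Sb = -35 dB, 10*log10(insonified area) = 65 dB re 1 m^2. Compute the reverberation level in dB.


105 dB


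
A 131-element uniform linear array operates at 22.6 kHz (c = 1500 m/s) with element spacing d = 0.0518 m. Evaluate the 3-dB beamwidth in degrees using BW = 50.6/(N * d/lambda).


Step 1: lambda = 1500/22600 = 0.06637 m
Step 2: d/lambda = 0.0518/0.06637 = 0.7805
Step 3: BW = 50.6/(N * d/lambda) = 50.6/(131 * 0.7805) = 0.49

0.49 deg


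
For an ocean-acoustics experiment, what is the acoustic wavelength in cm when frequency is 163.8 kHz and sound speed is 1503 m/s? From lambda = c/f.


lambda = c/f = 1503 / 163800 = 0.0092 m = 0.92 cm

0.92 cm


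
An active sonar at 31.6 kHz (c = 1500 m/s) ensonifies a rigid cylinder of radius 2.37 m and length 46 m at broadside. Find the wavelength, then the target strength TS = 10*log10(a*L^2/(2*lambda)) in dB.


Step 1: lambda = c/f = 1500/31600 = 0.04747 m
Step 2: TS = 10*log10(a*L^2/(2*lambda)) = 10*log10(2.37*46^2/(2*0.04747)) = 47.23

47.23 dB


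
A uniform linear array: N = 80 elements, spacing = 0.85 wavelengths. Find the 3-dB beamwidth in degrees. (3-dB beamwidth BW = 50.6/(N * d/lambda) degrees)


BW = 50.6 / (80 * 0.85) = 50.6 / 68.0 = 0.74

0.74 deg


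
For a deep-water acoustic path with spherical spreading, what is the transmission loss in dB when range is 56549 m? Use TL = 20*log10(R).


95.05 dB


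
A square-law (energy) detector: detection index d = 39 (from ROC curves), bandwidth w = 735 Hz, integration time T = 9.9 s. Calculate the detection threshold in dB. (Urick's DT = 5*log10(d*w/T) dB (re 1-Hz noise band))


17.31 dB


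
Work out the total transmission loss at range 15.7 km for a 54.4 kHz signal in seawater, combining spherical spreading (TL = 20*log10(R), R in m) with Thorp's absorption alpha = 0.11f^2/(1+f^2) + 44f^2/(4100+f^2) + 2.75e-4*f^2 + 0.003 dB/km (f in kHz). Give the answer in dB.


388.06 dB


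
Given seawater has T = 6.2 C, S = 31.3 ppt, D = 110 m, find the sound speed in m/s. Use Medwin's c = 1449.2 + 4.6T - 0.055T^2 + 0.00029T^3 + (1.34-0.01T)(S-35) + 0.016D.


c = 1449.2 + 4.6*6.2 - 0.055*6.2^2 + 0.00029*6.2^3 + (1.34 - 0.01*6.2)*(31.3 - 35) + 0.016*110 = 1472.71

1472.71 m/s


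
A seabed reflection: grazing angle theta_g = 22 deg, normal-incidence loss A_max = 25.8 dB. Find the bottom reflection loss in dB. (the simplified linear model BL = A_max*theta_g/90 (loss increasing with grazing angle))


BL = A_max * theta_g / 90 = 25.8 * 22 / 90 = 6.31

6.31 dB


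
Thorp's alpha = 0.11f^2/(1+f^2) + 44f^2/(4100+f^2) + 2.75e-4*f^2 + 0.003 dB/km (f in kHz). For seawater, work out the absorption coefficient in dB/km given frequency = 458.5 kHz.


f^2 = 210222.25
alpha = 0.11*210222.25/(1+210222.25) + 44*210222.25/(4100+210222.25) + 2.75e-4*210222.25 + 0.003 = 101.082

101.082 dB/km


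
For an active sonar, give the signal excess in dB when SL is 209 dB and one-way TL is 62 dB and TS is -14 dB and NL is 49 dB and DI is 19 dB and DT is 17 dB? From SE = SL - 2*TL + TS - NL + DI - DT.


SE = SL - 2*TL + TS - NL + DI - DT = 209 - 2*62 + (-14) - 49 + 19 - 17 = 24

24 dB


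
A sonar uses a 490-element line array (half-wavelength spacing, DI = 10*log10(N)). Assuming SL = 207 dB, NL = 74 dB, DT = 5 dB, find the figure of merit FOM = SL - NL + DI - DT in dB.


Step 1: DI = 10*log10(490) = 26.9 dB
Step 2: FOM = SL - NL + DI - DT = 207 - 74 + 26.9 - 5 = 154.9

154.9 dB


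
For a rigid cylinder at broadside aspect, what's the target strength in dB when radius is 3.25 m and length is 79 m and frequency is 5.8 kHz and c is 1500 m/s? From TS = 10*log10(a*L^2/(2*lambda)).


45.93 dB


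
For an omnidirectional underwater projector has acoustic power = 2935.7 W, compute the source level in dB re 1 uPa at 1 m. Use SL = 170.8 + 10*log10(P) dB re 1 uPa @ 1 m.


SL = 170.8 + 10*log10(2935.7) = 170.8 + 34.68 = 205.48

205.48 dB


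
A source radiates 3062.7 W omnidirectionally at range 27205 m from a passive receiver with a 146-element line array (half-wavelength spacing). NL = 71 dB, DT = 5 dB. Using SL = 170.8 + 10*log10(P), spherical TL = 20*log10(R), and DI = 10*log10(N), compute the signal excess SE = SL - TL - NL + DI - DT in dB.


62.61 dB


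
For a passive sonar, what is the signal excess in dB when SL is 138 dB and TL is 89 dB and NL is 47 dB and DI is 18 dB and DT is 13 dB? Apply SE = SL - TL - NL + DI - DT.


SE = SL - TL - NL + DI - DT = 138 - 89 - 47 + 18 - 13 = 7

7 dB


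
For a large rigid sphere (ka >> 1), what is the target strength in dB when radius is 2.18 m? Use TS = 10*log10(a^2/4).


TS = 10*log10(2.18^2 / 4) = 10*log10(1.1881) = 0.75

0.75 dB


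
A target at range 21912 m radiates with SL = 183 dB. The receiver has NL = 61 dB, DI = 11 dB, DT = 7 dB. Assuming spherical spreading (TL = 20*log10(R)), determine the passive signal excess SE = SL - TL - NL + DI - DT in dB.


Step 1: TL = 20*log10(21912) = 86.81 dB
Step 2: SE = 183 - 86.81 - 61 + 11 - 7 = 39.19

39.19 dB


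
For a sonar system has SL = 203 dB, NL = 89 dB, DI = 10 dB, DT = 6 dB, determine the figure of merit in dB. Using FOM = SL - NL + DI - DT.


118 dB


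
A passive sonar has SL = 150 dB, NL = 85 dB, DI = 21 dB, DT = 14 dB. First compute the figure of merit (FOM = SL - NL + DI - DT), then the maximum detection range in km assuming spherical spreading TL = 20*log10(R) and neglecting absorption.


Step 1: FOM = SL - NL + DI - DT = 150 - 85 + 21 - 14 = 72 dB
Step 2: at max range FOM = TL = 20*log10(R), so R = 10^(72/20) = 3981.07 m = 3.98 km

3.98 km


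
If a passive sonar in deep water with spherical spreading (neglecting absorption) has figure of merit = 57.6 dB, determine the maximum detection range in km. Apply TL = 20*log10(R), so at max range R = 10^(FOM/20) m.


0.76 km


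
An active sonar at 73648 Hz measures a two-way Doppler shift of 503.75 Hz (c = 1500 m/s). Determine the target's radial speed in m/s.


From fd = 2*f*v/c, v = c*fd/(2*f) = 1500 * 503.75 / (2*73648) = 5.13

5.13 m/s


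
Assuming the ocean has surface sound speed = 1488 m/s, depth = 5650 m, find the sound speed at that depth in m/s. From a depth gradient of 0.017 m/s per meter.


c = 1488 + 0.017 * 5650 = 1584.05

1584.05 m/s


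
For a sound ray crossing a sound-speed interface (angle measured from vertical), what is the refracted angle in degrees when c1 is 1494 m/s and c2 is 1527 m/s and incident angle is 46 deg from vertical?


47.33 deg


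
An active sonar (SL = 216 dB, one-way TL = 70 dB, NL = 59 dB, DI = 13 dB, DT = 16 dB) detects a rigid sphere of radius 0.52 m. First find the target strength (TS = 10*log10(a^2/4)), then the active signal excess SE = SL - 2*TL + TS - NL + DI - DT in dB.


Step 1: TS = 10*log10(0.52^2/4) = -11.7 dB
Step 2: SE = SL - 2*TL + TS - NL + DI - DT = 216 - 2*70 + (-11.7) - 59 + 13 - 16 = 2.3

2.3 dB


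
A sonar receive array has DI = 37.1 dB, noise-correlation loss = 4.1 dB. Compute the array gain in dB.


AG = DI - L_corr = 37.1 - 4.1 = 33.0

33.0 dB


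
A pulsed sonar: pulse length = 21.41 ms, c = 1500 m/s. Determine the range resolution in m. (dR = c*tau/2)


dR = c*tau/2 = 1500 * 21.41e-3 / 2 = 16.0575

16.0575 m


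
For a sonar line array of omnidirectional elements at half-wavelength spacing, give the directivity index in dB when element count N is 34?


DI = 10*log10(34) = 15.31

15.31 dB


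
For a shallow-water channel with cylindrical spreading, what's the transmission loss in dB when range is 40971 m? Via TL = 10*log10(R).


TL = 10*log10(40971) = 46.12

46.12 dB


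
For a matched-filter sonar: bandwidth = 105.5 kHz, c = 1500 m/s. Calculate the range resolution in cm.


dR = c/(2*BW) = 1500 / (2 * 105.5e3) = 0.0071 m = 0.71 cm

0.71 cm


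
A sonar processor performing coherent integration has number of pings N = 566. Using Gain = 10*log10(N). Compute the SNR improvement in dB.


Gain = 10*log10(566) = 27.53

27.53 dB


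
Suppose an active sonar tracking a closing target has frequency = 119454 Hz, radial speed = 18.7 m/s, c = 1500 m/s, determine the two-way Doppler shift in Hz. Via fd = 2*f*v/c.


fd = 2*f*v/c = 2 * 119454 * 18.7 / 1500 = 2978.39

2978.39 Hz


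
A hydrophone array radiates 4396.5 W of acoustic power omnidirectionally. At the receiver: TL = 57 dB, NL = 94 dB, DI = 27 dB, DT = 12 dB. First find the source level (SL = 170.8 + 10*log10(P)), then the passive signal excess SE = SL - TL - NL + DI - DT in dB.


Step 1: SL = 170.8 + 10*log10(4396.5) = 207.23 dB
Step 2: SE = SL - TL - NL + DI - DT = 207.23 - 57 - 94 + 27 - 12 = 71.23

71.23 dB


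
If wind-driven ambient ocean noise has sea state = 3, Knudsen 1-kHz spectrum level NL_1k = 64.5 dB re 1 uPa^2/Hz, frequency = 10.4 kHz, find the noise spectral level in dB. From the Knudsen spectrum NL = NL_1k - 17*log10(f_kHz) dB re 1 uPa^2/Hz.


47.21 dB


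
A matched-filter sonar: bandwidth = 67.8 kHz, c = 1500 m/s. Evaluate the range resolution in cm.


dR = c/(2*BW) = 1500 / (2 * 67.8e3) = 0.0111 m = 1.11 cm

1.11 cm


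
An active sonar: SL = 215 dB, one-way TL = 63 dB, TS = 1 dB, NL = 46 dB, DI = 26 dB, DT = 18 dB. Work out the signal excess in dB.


52 dB


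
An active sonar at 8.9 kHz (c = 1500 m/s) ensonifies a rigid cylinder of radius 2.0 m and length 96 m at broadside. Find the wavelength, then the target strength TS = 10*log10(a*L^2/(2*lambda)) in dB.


Step 1: lambda = c/f = 1500/8900 = 0.16854 m
Step 2: TS = 10*log10(a*L^2/(2*lambda)) = 10*log10(2.0*96^2/(2*0.16854)) = 47.38

47.38 dB


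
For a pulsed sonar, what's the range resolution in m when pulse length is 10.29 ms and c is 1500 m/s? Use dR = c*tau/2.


dR = c*tau/2 = 1500 * 10.29e-3 / 2 = 7.7175

7.7175 m


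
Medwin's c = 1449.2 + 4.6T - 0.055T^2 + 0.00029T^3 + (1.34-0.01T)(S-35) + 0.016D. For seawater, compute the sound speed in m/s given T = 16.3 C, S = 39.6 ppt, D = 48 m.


1517.01 m/s


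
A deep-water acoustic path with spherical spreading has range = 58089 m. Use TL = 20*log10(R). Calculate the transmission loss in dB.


TL = 20*log10(58089) = 95.28

95.28 dB


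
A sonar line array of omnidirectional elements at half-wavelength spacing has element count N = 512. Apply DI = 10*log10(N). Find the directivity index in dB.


DI = 10*log10(512) = 27.09

27.09 dB


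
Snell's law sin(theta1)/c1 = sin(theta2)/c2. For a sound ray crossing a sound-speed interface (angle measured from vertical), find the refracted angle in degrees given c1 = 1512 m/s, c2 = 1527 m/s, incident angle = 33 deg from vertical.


sin(theta2) = (c2/c1)*sin(theta1) = (1527/1512)*sin(33 deg) = 0.55004
theta2 = arcsin(0.55004) = 33.37

33.37 deg


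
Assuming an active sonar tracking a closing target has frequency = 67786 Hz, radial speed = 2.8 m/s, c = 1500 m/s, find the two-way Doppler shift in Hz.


fd = 2*f*v/c = 2 * 67786 * 2.8 / 1500 = 253.07

253.07 Hz


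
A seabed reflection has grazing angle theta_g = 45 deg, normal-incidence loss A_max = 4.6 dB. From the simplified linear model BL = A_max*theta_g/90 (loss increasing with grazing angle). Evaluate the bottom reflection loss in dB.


BL = A_max * theta_g / 90 = 4.6 * 45 / 90 = 2.3

2.3 dB


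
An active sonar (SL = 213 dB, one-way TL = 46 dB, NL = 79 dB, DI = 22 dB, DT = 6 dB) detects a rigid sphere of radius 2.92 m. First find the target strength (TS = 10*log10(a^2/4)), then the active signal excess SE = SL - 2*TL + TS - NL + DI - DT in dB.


Step 1: TS = 10*log10(2.92^2/4) = 3.29 dB
Step 2: SE = SL - 2*TL + TS - NL + DI - DT = 213 - 2*46 + (3.29) - 79 + 22 - 6 = 61.29

61.29 dB


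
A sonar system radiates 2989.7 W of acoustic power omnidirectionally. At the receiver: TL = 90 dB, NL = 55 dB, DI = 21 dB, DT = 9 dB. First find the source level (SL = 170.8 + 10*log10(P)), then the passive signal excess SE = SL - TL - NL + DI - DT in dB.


Step 1: SL = 170.8 + 10*log10(2989.7) = 205.56 dB
Step 2: SE = SL - TL - NL + DI - DT = 205.56 - 90 - 55 + 21 - 9 = 72.56

72.56 dB


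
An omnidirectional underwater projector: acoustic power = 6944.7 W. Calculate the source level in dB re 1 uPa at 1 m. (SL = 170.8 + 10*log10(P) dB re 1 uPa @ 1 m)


SL = 170.8 + 10*log10(6944.7) = 170.8 + 38.42 = 209.22

209.22 dB


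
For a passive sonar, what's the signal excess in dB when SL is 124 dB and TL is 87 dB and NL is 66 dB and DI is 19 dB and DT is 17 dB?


SE = SL - TL - NL + DI - DT = 124 - 87 - 66 + 19 - 17 = -27

-27 dB


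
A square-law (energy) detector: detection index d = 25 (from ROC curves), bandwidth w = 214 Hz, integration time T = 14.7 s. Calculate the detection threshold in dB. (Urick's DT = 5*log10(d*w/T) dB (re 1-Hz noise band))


12.81 dB


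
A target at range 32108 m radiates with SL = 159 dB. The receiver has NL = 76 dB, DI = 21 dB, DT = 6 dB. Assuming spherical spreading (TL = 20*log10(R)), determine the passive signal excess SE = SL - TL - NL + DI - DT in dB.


Step 1: TL = 20*log10(32108) = 90.13 dB
Step 2: SE = 159 - 90.13 - 76 + 21 - 6 = 7.87

7.87 dB


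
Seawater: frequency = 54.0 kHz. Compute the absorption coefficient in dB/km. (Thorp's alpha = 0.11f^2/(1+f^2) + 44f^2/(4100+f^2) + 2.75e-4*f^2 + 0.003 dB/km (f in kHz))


f^2 = 2916.0
alpha = 0.11*2916.0/(1+2916.0) + 44*2916.0/(4100+2916.0) + 2.75e-4*2916.0 + 0.003 = 19.202

19.202 dB/km


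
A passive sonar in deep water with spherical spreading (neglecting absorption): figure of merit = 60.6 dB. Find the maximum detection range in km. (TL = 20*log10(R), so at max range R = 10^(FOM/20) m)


At max range FOM = TL, so 20*log10(R) = 60.6
R = 10^(60.6/20) = 1071.52 m = 1.07 km

1.07 km


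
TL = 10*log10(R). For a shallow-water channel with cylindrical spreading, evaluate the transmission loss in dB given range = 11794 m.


TL = 10*log10(11794) = 40.72

40.72 dB


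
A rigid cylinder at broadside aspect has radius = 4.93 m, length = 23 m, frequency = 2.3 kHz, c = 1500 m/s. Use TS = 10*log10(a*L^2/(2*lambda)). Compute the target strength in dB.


lambda = 1500/2300 = 0.65217 m
TS = 10*log10(4.93*23^2/(2*0.65217)) = 33.01

33.01 dB


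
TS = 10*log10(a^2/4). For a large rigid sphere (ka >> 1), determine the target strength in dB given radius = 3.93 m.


TS = 10*log10(3.93^2 / 4) = 10*log10(3.861225) = 5.87

5.87 dB


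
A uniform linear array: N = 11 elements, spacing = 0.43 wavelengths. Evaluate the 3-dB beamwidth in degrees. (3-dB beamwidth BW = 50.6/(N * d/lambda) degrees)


BW = 50.6 / (11 * 0.43) = 50.6 / 4.73 = 10.7

10.7 deg


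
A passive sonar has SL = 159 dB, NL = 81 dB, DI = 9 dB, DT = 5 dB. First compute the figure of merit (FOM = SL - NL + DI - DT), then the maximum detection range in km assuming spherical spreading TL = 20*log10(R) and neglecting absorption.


Step 1: FOM = SL - NL + DI - DT = 159 - 81 + 9 - 5 = 82 dB
Step 2: at max range FOM = TL = 20*log10(R), so R = 10^(82/20) = 12589.25 m = 12.59 km

12.59 km


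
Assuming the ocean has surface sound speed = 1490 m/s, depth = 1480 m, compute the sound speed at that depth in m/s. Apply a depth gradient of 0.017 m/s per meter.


c = 1490 + 0.017 * 1480 = 1515.16

1515.16 m/s


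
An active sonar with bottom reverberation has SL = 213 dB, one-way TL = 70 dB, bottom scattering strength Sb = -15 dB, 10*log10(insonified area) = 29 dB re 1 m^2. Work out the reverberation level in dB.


87 dB


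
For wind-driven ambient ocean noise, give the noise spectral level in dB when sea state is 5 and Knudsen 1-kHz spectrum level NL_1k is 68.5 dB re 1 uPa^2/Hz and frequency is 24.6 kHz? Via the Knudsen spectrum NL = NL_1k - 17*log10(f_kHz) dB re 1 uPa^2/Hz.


NL = NL_1k - 17*log10(f_kHz) = 68.5 - 17*log10(24.6) = 68.5 - (23.65) = 44.85

44.85 dB


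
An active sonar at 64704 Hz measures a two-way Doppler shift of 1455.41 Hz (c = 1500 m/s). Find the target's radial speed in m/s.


From fd = 2*f*v/c, v = c*fd/(2*f) = 1500 * 1455.41 / (2*64704) = 16.87

16.87 m/s


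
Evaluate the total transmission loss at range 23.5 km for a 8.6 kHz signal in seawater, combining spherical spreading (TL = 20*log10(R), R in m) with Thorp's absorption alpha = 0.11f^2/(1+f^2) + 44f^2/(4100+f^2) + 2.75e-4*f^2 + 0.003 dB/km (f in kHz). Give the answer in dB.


Step 1 (Thorp): alpha = 0.11*73.96/(1+73.96) + 44*73.96/(4100+73.96) + 2.75e-4*73.96 + 0.003 = 0.9115 dB/km
Step 2: TL_spread = 20*log10(23500) = 87.42 dB
Step 3: TL_abs = alpha*R = 0.9115 * 23.5 = 21.42 dB
Step 4: TL_total = 87.42 + 21.42 = 108.84

108.84 dB


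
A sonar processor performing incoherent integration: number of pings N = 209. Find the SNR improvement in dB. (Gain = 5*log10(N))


11.6 dB


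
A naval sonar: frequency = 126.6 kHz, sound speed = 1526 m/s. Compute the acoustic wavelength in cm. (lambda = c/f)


1.21 cm


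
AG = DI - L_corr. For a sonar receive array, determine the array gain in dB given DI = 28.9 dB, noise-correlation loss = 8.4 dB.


20.5 dB


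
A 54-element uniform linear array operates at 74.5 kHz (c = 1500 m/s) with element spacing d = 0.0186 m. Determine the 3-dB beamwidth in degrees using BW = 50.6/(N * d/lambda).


1.01 deg


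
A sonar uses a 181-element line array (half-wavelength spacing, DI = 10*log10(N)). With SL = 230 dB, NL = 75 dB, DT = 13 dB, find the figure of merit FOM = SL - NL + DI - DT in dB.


Step 1: DI = 10*log10(181) = 22.58 dB
Step 2: FOM = SL - NL + DI - DT = 230 - 75 + 22.58 - 13 = 164.58

164.58 dB


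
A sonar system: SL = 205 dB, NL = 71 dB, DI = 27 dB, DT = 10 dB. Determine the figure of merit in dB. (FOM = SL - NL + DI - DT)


FOM = SL - NL + DI - DT = 205 - 71 + 27 - 10 = 151

151 dB


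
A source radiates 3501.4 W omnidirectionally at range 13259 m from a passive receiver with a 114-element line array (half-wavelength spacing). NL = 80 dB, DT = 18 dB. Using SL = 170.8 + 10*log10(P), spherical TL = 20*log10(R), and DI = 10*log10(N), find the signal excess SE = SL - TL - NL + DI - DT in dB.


46.36 dB


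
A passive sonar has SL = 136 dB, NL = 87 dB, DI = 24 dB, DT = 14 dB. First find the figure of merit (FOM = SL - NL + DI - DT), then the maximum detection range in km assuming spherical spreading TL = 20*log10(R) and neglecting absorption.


Step 1: FOM = SL - NL + DI - DT = 136 - 87 + 24 - 14 = 59 dB
Step 2: at max range FOM = TL = 20*log10(R), so R = 10^(59/20) = 891.25 m = 0.89 km

0.89 km


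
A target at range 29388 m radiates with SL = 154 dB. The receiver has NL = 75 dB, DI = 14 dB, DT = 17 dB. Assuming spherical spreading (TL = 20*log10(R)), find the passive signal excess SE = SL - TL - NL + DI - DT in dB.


Step 1: TL = 20*log10(29388) = 89.36 dB
Step 2: SE = 154 - 89.36 - 75 + 14 - 17 = -13.36

-13.36 dB


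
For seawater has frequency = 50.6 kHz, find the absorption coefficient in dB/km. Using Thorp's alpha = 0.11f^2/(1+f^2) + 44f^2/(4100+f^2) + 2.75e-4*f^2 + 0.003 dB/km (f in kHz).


f^2 = 2560.36
alpha = 0.11*2560.36/(1+2560.36) + 44*2560.36/(4100+2560.36) + 2.75e-4*2560.36 + 0.003 = 17.731

17.731 dB/km


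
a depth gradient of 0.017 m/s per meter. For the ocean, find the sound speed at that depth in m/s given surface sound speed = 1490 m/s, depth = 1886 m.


c = 1490 + 0.017 * 1886 = 1522.062

1522.062 m/s


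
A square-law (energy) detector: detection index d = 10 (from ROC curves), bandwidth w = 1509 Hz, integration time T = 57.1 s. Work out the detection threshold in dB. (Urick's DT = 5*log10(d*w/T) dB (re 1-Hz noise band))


DT = 5*log10(d*w/T) = 5*log10(10 * 1509 / 57.1) = 5*log10(264.27) = 12.11

12.11 dB


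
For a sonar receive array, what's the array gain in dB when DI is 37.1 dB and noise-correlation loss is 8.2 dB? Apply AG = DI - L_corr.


28.9 dB


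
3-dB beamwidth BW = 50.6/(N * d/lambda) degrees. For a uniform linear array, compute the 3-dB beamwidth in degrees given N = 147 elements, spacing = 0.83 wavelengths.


BW = 50.6 / (147 * 0.83) = 50.6 / 122.01 = 0.41

0.41 deg


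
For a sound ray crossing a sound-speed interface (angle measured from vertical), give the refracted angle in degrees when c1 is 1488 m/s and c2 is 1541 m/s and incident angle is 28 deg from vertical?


sin(theta2) = (c2/c1)*sin(theta1) = (1541/1488)*sin(28 deg) = 0.48619
theta2 = arcsin(0.48619) = 29.09

29.09 deg


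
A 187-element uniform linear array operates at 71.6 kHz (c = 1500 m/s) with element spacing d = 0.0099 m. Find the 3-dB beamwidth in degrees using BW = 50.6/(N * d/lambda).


Step 1: lambda = 1500/71600 = 0.02095 m
Step 2: d/lambda = 0.0099/0.02095 = 0.4726
Step 3: BW = 50.6/(N * d/lambda) = 50.6/(187 * 0.4726) = 0.57

0.57 deg


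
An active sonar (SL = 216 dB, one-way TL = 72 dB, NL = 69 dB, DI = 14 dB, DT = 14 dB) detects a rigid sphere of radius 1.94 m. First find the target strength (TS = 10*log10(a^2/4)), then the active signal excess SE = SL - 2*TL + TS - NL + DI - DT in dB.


Step 1: TS = 10*log10(1.94^2/4) = -0.26 dB
Step 2: SE = SL - 2*TL + TS - NL + DI - DT = 216 - 2*72 + (-0.26) - 69 + 14 - 14 = 2.74

2.74 dB


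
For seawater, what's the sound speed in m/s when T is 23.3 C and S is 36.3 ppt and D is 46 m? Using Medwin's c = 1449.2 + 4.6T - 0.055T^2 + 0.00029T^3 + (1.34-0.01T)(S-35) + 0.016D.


1532.36 m/s


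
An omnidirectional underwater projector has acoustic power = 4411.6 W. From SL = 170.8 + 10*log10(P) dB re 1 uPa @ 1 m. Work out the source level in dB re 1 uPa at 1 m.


207.25 dB


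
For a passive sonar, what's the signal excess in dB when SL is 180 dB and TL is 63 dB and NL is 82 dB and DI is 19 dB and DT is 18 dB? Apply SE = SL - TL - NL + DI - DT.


SE = SL - TL - NL + DI - DT = 180 - 63 - 82 + 19 - 18 = 36

36 dB


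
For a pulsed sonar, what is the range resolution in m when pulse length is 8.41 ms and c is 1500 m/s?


dR = c*tau/2 = 1500 * 8.41e-3 / 2 = 6.3075

6.3075 m


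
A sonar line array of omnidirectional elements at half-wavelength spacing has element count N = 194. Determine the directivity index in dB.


DI = 10*log10(194) = 22.88

22.88 dB


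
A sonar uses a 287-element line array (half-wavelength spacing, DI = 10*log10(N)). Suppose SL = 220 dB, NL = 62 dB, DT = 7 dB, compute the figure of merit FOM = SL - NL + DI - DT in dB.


175.58 dB


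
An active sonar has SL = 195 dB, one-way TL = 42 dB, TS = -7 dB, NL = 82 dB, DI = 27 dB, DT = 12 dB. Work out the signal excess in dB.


SE = SL - 2*TL + TS - NL + DI - DT = 195 - 2*42 + (-7) - 82 + 27 - 12 = 37

37 dB


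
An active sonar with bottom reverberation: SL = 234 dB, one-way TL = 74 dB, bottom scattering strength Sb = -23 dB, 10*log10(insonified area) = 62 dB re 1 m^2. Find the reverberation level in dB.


RL = SL - 2*TL + Sb + 10*log10(A) = 234 - 2*74 + (-23) + 62 = 125

125 dB


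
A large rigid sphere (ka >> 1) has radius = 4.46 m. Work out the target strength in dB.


TS = 10*log10(4.46^2 / 4) = 10*log10(4.9729) = 6.97

6.97 dB


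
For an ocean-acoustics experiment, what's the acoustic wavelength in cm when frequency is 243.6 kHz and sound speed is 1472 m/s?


0.6 cm


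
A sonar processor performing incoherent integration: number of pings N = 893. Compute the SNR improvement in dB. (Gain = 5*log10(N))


Gain = 5*log10(893) = 14.75

14.75 dB


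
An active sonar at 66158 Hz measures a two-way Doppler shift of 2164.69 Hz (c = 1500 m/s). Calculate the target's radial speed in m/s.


From fd = 2*f*v/c, v = c*fd/(2*f) = 1500 * 2164.69 / (2*66158) = 24.54

24.54 m/s


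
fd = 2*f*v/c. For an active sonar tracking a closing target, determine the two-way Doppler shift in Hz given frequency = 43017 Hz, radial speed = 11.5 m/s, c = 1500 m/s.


659.59 Hz


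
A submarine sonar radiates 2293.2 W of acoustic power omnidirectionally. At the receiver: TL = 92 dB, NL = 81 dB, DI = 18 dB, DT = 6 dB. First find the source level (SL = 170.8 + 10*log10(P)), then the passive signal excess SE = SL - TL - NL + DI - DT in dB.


Step 1: SL = 170.8 + 10*log10(2293.2) = 204.4 dB
Step 2: SE = SL - TL - NL + DI - DT = 204.4 - 92 - 81 + 18 - 6 = 43.4

43.4 dB


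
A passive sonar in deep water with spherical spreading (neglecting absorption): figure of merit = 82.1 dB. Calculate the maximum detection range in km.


12.74 km


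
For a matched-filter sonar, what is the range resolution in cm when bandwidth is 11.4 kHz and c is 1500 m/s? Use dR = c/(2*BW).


dR = c/(2*BW) = 1500 / (2 * 11.4e3) = 0.0658 m = 6.58 cm

6.58 cm


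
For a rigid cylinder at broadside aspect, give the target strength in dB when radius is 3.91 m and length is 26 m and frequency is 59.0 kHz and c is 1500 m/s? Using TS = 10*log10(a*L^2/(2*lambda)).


47.16 dB


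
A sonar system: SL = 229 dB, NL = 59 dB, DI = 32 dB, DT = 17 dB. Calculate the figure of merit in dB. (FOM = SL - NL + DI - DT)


FOM = SL - NL + DI - DT = 229 - 59 + 32 - 17 = 185

185 dB


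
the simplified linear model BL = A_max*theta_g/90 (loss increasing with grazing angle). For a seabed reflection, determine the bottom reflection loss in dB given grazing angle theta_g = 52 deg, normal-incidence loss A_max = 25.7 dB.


BL = A_max * theta_g / 90 = 25.7 * 52 / 90 = 14.85

14.85 dB


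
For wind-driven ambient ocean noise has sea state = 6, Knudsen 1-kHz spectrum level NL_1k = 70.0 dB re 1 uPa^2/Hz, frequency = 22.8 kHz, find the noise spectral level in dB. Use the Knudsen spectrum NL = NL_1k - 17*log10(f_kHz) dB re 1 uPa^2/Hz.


NL = NL_1k - 17*log10(f_kHz) = 70.0 - 17*log10(22.8) = 70.0 - (23.08) = 46.92

46.92 dB


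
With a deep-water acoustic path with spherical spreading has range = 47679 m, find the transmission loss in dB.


TL = 20*log10(47679) = 93.57

93.57 dB


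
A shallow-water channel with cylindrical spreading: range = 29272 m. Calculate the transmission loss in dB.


TL = 10*log10(29272) = 44.66

44.66 dB


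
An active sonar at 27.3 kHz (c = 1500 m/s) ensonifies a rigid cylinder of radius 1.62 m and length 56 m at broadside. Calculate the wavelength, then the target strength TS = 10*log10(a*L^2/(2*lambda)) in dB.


Step 1: lambda = c/f = 1500/27300 = 0.05495 m
Step 2: TS = 10*log10(a*L^2/(2*lambda)) = 10*log10(1.62*56^2/(2*0.05495)) = 46.65

46.65 dB


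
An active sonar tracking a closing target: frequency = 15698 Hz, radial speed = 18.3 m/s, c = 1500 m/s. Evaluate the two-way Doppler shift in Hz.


fd = 2*f*v/c = 2 * 15698 * 18.3 / 1500 = 383.03

383.03 Hz


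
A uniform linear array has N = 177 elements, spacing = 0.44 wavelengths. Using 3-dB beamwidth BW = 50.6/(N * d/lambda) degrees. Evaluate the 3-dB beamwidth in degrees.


BW = 50.6 / (177 * 0.44) = 50.6 / 77.88 = 0.65

0.65 deg


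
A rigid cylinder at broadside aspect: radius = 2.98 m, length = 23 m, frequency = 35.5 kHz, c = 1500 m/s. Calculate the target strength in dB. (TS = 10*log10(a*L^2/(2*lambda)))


lambda = 1500/35500 = 0.04225 m
TS = 10*log10(2.98*23^2/(2*0.04225)) = 42.71

42.71 dB


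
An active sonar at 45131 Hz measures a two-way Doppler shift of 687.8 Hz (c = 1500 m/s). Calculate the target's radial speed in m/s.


From fd = 2*f*v/c, v = c*fd/(2*f) = 1500 * 687.8 / (2*45131) = 11.43

11.43 m/s


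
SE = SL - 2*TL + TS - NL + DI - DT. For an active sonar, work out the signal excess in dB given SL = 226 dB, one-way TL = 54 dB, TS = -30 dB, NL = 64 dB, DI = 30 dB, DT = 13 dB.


SE = SL - 2*TL + TS - NL + DI - DT = 226 - 2*54 + (-30) - 64 + 30 - 13 = 41

41 dB


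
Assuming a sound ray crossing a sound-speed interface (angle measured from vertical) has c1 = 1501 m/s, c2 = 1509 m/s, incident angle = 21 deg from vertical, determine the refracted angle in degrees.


sin(theta2) = (c2/c1)*sin(theta1) = (1509/1501)*sin(21 deg) = 0.36028
theta2 = arcsin(0.36028) = 21.12

21.12 deg


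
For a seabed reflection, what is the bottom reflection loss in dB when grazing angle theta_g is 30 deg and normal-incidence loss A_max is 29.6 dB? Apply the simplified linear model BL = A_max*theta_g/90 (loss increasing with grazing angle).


BL = A_max * theta_g / 90 = 29.6 * 30 / 90 = 9.87

9.87 dB


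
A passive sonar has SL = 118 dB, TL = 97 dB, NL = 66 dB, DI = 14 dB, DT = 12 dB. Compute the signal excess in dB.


SE = SL - TL - NL + DI - DT = 118 - 97 - 66 + 14 - 12 = -43

-43 dB


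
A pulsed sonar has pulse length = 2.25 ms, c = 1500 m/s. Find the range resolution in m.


dR = c*tau/2 = 1500 * 2.25e-3 / 2 = 1.6875

1.6875 m


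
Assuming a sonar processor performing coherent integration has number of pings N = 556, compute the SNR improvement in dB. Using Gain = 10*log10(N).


Gain = 10*log10(556) = 27.45

27.45 dB


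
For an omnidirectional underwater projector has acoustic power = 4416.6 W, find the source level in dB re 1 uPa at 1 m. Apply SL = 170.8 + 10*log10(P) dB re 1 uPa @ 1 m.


SL = 170.8 + 10*log10(4416.6) = 170.8 + 36.45 = 207.25

207.25 dB


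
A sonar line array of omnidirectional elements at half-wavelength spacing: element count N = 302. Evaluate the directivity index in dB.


24.8 dB


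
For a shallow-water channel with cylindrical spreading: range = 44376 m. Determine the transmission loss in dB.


TL = 10*log10(44376) = 46.47

46.47 dB


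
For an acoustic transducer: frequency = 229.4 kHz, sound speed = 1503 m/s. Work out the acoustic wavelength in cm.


lambda = c/f = 1503 / 229400 = 0.0066 m = 0.66 cm

0.66 cm


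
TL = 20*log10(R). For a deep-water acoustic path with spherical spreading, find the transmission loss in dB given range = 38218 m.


91.65 dB


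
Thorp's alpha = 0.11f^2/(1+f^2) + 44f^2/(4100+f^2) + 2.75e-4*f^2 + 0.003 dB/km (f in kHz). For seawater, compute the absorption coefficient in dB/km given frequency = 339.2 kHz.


f^2 = 115056.64
alpha = 0.11*115056.64/(1+115056.64) + 44*115056.64/(4100+115056.64) + 2.75e-4*115056.64 + 0.003 = 74.24

74.24 dB/km


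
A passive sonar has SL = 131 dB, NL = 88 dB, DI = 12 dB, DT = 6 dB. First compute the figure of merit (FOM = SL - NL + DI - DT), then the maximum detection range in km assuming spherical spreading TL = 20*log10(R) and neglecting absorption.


Step 1: FOM = SL - NL + DI - DT = 131 - 88 + 12 - 6 = 49 dB
Step 2: at max range FOM = TL = 20*log10(R), so R = 10^(49/20) = 281.84 m = 0.28 km

0.28 km


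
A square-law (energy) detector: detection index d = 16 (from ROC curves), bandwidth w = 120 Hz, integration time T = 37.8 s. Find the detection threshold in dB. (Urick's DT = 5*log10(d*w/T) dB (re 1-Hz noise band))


DT = 5*log10(d*w/T) = 5*log10(16 * 120 / 37.8) = 5*log10(50.79) = 8.53

8.53 dB


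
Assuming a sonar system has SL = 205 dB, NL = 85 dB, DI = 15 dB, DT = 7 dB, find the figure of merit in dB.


FOM = SL - NL + DI - DT = 205 - 85 + 15 - 7 = 128

128 dB


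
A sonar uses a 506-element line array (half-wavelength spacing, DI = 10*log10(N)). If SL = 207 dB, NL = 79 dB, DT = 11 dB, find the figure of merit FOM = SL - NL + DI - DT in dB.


144.04 dB


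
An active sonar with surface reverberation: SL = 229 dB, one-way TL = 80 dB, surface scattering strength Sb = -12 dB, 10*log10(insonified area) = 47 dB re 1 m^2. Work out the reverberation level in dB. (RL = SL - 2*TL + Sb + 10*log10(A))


104 dB


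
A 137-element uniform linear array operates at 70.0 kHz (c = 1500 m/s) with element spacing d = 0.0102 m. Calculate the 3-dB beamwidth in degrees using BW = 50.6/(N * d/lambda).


0.78 deg


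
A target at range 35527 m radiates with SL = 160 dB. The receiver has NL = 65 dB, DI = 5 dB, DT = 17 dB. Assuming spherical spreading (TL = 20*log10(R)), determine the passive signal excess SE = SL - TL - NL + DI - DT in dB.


Step 1: TL = 20*log10(35527) = 91.01 dB
Step 2: SE = 160 - 91.01 - 65 + 5 - 17 = -8.01

-8.01 dB


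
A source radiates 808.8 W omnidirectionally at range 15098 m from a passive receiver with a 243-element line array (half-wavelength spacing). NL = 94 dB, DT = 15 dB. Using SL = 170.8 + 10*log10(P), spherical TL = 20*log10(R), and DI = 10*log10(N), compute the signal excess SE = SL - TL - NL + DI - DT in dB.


Step 1: SL = 170.8 + 10*log10(808.8) = 199.88 dB
Step 2: TL = 20*log10(15098) = 83.58 dB
Step 3: DI = 10*log10(243) = 23.86 dB
Step 4: SE = SL - TL - NL + DI - DT = 199.88 - 83.58 - 94 + 23.86 - 15 = 31.16

31.16 dB


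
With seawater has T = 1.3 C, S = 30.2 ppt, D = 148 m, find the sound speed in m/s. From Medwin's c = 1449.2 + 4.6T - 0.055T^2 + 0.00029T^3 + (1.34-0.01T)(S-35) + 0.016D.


1451.09 m/s


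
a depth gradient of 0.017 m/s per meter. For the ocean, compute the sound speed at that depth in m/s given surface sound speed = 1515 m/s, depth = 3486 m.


c = 1515 + 0.017 * 3486 = 1574.262

1574.262 m/s


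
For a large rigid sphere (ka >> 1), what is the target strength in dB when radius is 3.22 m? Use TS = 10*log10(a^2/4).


TS = 10*log10(3.22^2 / 4) = 10*log10(2.5921) = 4.14

4.14 dB


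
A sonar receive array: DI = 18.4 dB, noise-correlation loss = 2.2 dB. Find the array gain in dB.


AG = DI - L_corr = 18.4 - 2.2 = 16.2

16.2 dB


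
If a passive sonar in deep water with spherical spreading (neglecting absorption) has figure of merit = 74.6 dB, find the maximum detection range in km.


At max range FOM = TL, so 20*log10(R) = 74.6
R = 10^(74.6/20) = 5370.32 m = 5.37 km

5.37 km


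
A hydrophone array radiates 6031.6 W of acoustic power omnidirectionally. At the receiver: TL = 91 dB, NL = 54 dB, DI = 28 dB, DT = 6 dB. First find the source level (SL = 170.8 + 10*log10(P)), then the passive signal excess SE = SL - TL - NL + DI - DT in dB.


Step 1: SL = 170.8 + 10*log10(6031.6) = 208.6 dB
Step 2: SE = SL - TL - NL + DI - DT = 208.6 - 91 - 54 + 28 - 6 = 85.6

85.6 dB


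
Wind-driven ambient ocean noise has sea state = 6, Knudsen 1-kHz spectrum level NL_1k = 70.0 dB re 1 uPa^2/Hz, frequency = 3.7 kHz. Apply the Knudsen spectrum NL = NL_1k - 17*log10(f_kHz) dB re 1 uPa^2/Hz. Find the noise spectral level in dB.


60.34 dB


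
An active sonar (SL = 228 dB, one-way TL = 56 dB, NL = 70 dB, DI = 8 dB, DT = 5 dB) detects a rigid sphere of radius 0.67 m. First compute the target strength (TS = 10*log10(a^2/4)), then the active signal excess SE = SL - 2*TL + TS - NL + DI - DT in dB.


Step 1: TS = 10*log10(0.67^2/4) = -9.5 dB
Step 2: SE = SL - 2*TL + TS - NL + DI - DT = 228 - 2*56 + (-9.5) - 70 + 8 - 5 = 39.5

39.5 dB


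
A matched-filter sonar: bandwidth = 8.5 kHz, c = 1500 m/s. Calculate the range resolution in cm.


8.82 cm


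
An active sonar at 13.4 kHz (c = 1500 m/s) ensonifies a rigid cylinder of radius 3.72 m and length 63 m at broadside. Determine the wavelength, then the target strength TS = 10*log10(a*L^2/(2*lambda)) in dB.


Step 1: lambda = c/f = 1500/13400 = 0.11194 m
Step 2: TS = 10*log10(a*L^2/(2*lambda)) = 10*log10(3.72*63^2/(2*0.11194)) = 48.19

48.19 dB


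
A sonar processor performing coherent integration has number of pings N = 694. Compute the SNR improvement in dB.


28.41 dB


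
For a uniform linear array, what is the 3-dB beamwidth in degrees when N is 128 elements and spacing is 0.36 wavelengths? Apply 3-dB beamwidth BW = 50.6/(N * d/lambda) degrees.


BW = 50.6 / (128 * 0.36) = 50.6 / 46.08 = 1.1

1.1 deg


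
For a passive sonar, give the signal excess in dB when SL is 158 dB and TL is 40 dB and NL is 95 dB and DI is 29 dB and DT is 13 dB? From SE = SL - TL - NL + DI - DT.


39 dB


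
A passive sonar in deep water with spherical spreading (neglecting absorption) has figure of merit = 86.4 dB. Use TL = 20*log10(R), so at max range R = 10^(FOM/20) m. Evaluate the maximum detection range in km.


At max range FOM = TL, so 20*log10(R) = 86.4
R = 10^(86.4/20) = 20892.96 m = 20.89 km

20.89 km


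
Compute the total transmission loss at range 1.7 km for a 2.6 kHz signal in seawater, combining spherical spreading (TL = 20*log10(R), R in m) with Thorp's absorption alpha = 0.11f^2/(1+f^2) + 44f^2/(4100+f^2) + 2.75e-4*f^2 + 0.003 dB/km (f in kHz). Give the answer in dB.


Step 1 (Thorp): alpha = 0.11*6.76/(1+6.76) + 44*6.76/(4100+6.76) + 2.75e-4*6.76 + 0.003 = 0.1731 dB/km
Step 2: TL_spread = 20*log10(1700) = 64.61 dB
Step 3: TL_abs = alpha*R = 0.1731 * 1.7 = 0.29 dB
Step 4: TL_total = 64.61 + 0.29 = 64.9

64.9 dB


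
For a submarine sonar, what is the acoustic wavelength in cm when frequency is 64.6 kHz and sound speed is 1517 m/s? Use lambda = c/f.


2.35 cm


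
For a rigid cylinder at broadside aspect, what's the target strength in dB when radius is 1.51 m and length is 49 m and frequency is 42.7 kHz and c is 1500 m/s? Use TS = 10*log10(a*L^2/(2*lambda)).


lambda = 1500/42700 = 0.03513 m
TS = 10*log10(1.51*49^2/(2*0.03513)) = 47.13

47.13 dB
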